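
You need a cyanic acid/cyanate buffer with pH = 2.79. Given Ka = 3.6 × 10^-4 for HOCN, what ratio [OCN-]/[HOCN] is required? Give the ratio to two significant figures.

pKa = -log(3.6 × 10^-4) = 3.444
pH = pKa + log(r) ⇒ log(r) = 2.79 − 3.444 = -0.654
r = [OCN-]/[HOCN] = 10^(-0.654) = 0.222

ratio = 0.22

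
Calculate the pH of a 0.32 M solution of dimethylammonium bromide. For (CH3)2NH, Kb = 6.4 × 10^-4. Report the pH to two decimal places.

(CH3)2NH2+ is the conjugate acid of the weak base (CH3)2NH.
Ka = Kw/Kb = 1.0×10^-14 / 6.4 × 10^-4 = 1.56 × 10^-11
Ka = x²/(0.32 − x) = 1.56 × 10^-11
Assume x ≪ 0.32: x ≈ √(1.56 × 10^-11 × 0.32) = 2.23 × 10^-6 M
(x/C₀ = 0.0007% < 5%, so the approximation holds.)
pH = −log[H+] = −log(2.23 × 10^-6) = 5.65

pH = 5.65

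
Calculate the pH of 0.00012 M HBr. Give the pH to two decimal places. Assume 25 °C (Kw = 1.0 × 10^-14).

HBr is a strong acid and dissociates completely, so [H+] = 0.00012 M.
pH = -log(0.00012) = 3.92

pH = 3.92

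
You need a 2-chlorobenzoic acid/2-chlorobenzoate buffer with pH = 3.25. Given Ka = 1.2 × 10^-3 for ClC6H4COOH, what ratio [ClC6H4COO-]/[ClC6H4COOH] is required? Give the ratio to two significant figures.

ratio = 2.1

pKa = -log(1.2 × 10^-3) = 2.921
pH = pKa + log(r) ⇒ log(r) = 3.25 − 2.921 = +0.329
r = [ClC6H4COO-]/[ClC6H4COOH] = 10^(+0.329) = 2.13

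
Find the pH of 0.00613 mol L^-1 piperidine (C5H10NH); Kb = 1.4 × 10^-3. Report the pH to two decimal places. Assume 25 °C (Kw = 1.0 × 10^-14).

pH = 11.36

C5H10NH + H2O ⇌ C5H10NH2+ + OH-
Let x = [OH-] at equilibrium. Kb = x²/(0.00613 − x).
x is not negligible relative to C₀; solve x² + 0.0014·x − 8.58e-06 = 0.
x = (−Kb + √(Kb² + 4·Kb·C₀))/2 = 2.31 × 10^-3 M
pOH = −log(2.31 × 10^-3) = 2.64; pH = 14.00 − 2.64 = 11.36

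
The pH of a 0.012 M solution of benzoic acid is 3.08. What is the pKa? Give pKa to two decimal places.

[H+] = 10^(-3.08) = 8.32 × 10^-4 M
At equilibrium [HA] = 0.012 − 8.32 × 10^-4 = 1.12 × 10^-2 M
Ka = [H+][A-]/[HA] = (8.32 × 10^-4)² / 1.12 × 10^-2 = 6.18 × 10^-5
pKa = -log(6.18 × 10^-5) = 4.21

pKa = 4.21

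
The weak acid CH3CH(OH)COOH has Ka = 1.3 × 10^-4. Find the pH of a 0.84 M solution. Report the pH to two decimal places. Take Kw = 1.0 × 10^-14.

CH3CH(OH)COOH ⇌ CH3CH(OH)COO- + H+
From the ICE table, Ka = [H+]²/(0.84 − [H+]) = 1.3 × 10^-4.
Assume [H+] ≪ 0.84: [H+] ≈ √(1.3 × 10^-4 × 0.84) = 1.04 × 10^-2 M
Check: 1.2% ionized — well under 5%, approximation valid.
pH = −log(1.04 × 10^-2) = 1.98

pH = 1.98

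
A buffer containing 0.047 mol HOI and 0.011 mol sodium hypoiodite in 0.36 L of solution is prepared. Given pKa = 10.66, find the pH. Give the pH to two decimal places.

Henderson–Hasselbalch: pH = pKa + log([OI-]/[HOI]) = 10.66 + log(0.011/0.047)
pH = 10.66 + (-0.631) = 10.03

pH = 10.03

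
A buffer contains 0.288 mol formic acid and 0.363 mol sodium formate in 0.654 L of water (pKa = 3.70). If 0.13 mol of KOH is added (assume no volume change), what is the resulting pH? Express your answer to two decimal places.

pH = 4.19

After neutralization: n(HCOOH) = 0.158 mol, n(HCOO-) = 0.493 mol.
pH = pKa + log(n_HCOO-/n_HCOOH) = 3.70 + log(0.493/0.158) = 3.70 + (+0.494)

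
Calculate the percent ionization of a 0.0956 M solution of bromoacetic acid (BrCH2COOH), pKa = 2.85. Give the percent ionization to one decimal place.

11.4%

BrCH2COOH ⇌ BrCH2COO- + H+; let x = [H+] at equilibrium.
Ka = 10^(−2.85) = 1.41 × 10^-3
Solve x² + 0.00141x − 0.000135 = 0 → x = 1.09 × 10^-2 M
% ionization = x/C₀ × 100% = 1.09 × 10^-2/0.0956 × 100% = 11.4%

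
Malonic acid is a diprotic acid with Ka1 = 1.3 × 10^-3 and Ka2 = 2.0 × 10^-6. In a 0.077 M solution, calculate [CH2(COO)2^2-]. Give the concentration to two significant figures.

2.0 × 10^-6 M

First ionization gives [H+] ≈ [CH2(COOH)COO-] = 9.38 × 10^-3 M.
Second step: Ka2 = [H+][CH2(COO)2^2-]/[CH2(COOH)COO-] ≈ [CH2(COO)2^2-] (since [H+] ≈ [CH2(COOH)COO-]).
So [CH2(COO)2^2-] ≈ Ka2.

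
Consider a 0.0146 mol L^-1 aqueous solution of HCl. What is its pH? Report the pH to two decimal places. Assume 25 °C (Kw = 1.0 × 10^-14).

HCl is a strong acid and dissociates completely, so [H+] = 0.0146 M.
pH = -log(0.0146) = 1.84

pH = 1.84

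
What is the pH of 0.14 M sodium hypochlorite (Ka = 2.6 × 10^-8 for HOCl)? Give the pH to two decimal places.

pH = 10.37

OCl- is the conjugate base of the weak acid HOCl.
Kb = Kw/Ka = 1.0×10^-14 / 2.6 × 10^-8 = 3.85 × 10^-7
Let x = [OH-] at equilibrium. Kb = x²/(0.14 − x).
Assume x ≪ 0.14: x ≈ √(3.85 × 10^-7 × 0.14) = 2.32 × 10^-4 M
pOH = −log(2.32 × 10^-4) = 3.63; pH = 14.00 − 3.63 = 10.37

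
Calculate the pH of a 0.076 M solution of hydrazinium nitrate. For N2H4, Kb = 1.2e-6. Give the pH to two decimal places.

N2H5+ is the conjugate acid of the weak base N2H4.
Ka = Kw/Kb = 1.0×10^-14 / 1.2 × 10^-6 = 8.33 × 10^-9
Ka = [H+]²/(0.076 − [H+]) = 8.33 × 10^-9
Since Ka ≪ C₀, [H+] ≈ √(Ka·C₀) = 2.52 × 10^-5 M.
pH = −log[H+] = −log(2.52 × 10^-5) = 4.60

pH = 4.60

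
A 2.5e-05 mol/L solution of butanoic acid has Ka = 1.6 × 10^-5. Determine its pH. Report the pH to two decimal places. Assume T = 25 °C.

CH3(CH2)2COOH ⇌ CH3(CH2)2COO- + H+
Ka = [H+]²/(2.5e-05 − [H+]) = 1.6 × 10^-5
Here C₀/Ka ≈ 1.56, so the small-[H+] approximation fails. Use the quadratic:
[H+] = [−1.6e-05 + √(1.6e-05² + 1.6e-09)]/2 = 1.35 × 10^-5 M
pH = −log[H+] = −log(1.35 × 10^-5) = 4.87

pH = 4.87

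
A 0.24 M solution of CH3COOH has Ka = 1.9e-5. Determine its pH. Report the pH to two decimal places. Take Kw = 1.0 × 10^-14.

CH3COOH ⇌ CH3COO- + H+
Let x = [H+] at equilibrium. Ka = x²/(0.24 − x).
Since Ka ≪ C₀, x ≈ √(Ka·C₀) = 2.14 × 10^-3 M.
pH = −log(2.14 × 10^-3) = 2.67

pH = 2.67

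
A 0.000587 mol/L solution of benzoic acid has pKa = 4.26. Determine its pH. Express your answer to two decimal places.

C6H5COOH ⇌ C6H5COO- + H+
Ka = 10^(−4.26) = 5.50 × 10^-5
Ka = x²/(0.000587 − x) = 5.50 × 10^-5
x is not negligible relative to C₀; solve x² + 5.5e-05·x − 3.23e-08 = 0.
x = [−5.5e-05 + √(5.5e-05² + 1.29e-07)]/2 = 1.54 × 10^-4 M
pH = −log(1.54 × 10^-4) = 3.81

pH = 3.81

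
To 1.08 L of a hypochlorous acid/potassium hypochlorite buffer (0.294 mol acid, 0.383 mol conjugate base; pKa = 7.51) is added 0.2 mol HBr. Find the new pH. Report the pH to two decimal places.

Added H+ converts OCl- to HOCl: HOCl → 0.494 mol, OCl- → 0.183 mol.
Henderson–Hasselbalch with mole ratio 0.183/0.494: pH = 7.51 + (-0.431)

pH = 7.08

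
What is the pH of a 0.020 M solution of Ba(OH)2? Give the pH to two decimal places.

pH = 12.60

Ba(OH)2 is a strong base (each formula unit releases 2 OH-); [OH-] = 0.04 M.
pOH = -log(0.04) = 1.40
pH = 14.00 - 1.40 = 12.60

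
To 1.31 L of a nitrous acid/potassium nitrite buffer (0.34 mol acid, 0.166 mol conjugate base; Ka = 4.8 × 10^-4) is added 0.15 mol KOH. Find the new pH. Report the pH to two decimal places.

After neutralization: n(HNO2) = 0.19 mol, n(NO2-) = 0.316 mol.
pKa = −log(4.8 × 10^-4) = 3.319
Henderson–Hasselbalch with mole ratio 0.316/0.19: pH = 3.319 + (+0.221)

pH = 3.54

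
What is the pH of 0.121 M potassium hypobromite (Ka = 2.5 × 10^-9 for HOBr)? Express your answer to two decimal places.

pH = 10.84

OBr- is the conjugate base of the weak acid HOBr.
Kb = Kw/Ka = 1.0×10^-14 / 2.5 × 10^-9 = 4.00 × 10^-6
From the ICE table, Kb = [OH-]²/(0.121 − [OH-]) = 4.00 × 10^-6.
Assume [OH-] ≪ 0.121: [OH-] ≈ √(4.00 × 10^-6 × 0.121) = 6.96 × 10^-4 M
([OH-]/C₀ = 0.57% < 5%, so the approximation holds.)
pOH = −log(6.96 × 10^-4) = 3.16; pH = 14.00 − 3.16 = 10.84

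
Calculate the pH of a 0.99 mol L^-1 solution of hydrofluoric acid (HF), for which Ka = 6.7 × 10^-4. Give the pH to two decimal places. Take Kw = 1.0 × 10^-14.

HF ⇌ F- + H+
From the ICE table, Ka = [H+]²/(0.99 − [H+]) = 6.7 × 10^-4.
Assume [H+] ≪ 0.99: [H+] ≈ √(6.7 × 10^-4 × 0.99) = 2.58 × 10^-2 M
([H+]/C₀ = 2.6% < 5%, so the approximation holds.)
pH = −log(2.58 × 10^-2) = 1.59

pH = 1.59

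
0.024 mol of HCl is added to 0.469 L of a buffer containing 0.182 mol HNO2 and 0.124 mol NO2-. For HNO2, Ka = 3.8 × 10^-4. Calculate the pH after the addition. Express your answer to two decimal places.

After neutralization: n(HNO2) = 0.206 mol, n(NO2-) = 0.1 mol.
pKa = −log(3.8 × 10^-4) = 3.420
pH = pKa + log(n_NO2-/n_HNO2) = 3.420 + log(0.1/0.206) = 3.420 + (-0.314)

pH = 3.11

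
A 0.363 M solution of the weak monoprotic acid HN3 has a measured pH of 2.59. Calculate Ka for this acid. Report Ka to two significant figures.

[H+] = 10^(-2.59) = 2.57 × 10^-3 M
At equilibrium [HA] = 0.363 − 2.57 × 10^-3 = 3.60 × 10^-1 M
Ka = [H+][A-]/[HA] = (2.57 × 10^-3)² / 3.60 × 10^-1 = 1.8 × 10^-5

Ka = 1.8 × 10^-5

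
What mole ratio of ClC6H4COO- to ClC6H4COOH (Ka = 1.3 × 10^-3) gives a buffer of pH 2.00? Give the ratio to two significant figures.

pKa = -log(1.3 × 10^-3) = 2.886
pH = pKa + log(r) ⇒ log(r) = 2.00 − 2.886 = -0.886
r = [ClC6H4COO-]/[ClC6H4COOH] = 10^(-0.886) = 0.13

ratio = 0.13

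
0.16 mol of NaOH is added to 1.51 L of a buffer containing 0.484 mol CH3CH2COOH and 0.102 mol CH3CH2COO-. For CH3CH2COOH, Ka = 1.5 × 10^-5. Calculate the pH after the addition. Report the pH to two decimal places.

pH = 4.73

OH- converts CH3CH2COOH to CH3CH2COO-: CH3CH2COOH → 0.324 mol, CH3CH2COO- → 0.262 mol.
pKa = −log(1.5 × 10^-5) = 4.824
Henderson–Hasselbalch with mole ratio 0.262/0.324: pH = 4.824 + (-0.092)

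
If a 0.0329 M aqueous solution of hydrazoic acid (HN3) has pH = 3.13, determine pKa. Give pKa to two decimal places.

[H+] = 10^(-3.13) = 7.41 × 10^-4 M
At equilibrium [HA] = 0.0329 − 7.41 × 10^-4 = 3.22 × 10^-2 M
Ka = [H+][A-]/[HA] = (7.41 × 10^-4)² / 3.22 × 10^-2 = 1.71 × 10^-5
pKa = -log(1.71 × 10^-5) = 4.77

pKa = 4.77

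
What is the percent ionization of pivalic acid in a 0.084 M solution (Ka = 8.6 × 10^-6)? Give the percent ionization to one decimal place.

1.0%

(CH3)3CCOOH ⇌ (CH3)3CCOO- + H+; let x = [H+] at equilibrium.
x ≈ √(Ka·C₀) = √(8.6 × 10^-6 × 0.084) = 8.50 × 10^-4 M
Fraction ionized = 8.50 × 10^-4 / 0.084 = 0.0101 → 1.0%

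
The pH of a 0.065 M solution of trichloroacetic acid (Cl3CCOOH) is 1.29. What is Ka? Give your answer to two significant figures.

Ka = 1.9 × 10^-1

[H+] = 10^(-1.29) = 5.13 × 10^-2 M
At equilibrium [HA] = 0.065 − 5.13 × 10^-2 = 1.37 × 10^-2 M
Ka = [H+][A-]/[HA] = (5.13 × 10^-2)² / 1.37 × 10^-2 = 1.9 × 10^-1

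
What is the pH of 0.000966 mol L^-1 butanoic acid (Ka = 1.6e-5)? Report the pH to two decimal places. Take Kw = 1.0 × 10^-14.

CH3(CH2)2COOH ⇌ CH3(CH2)2COO- + H+
From the ICE table, Ka = x²/(0.000966 − x) = 1.6 × 10^-5.
The 5% rule fails; solving x² + Ka·x − Ka·C₀ = 0 exactly:
x = [−1.6e-05 + √(1.6e-05² + 6.18e-08)]/2 = 1.17 × 10^-4 M
pH = −log(1.17 × 10^-4) = 3.93

pH = 3.93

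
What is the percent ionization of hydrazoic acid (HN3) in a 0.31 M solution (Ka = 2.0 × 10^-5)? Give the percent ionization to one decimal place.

HN3 ⇌ N3- + H+; let x = [H+] at equilibrium.
x ≈ √(Ka·C₀) = √(2.0 × 10^-5 × 0.31) = 2.49 × 10^-3 M
Fraction ionized = 2.49 × 10^-3 / 0.31 = 0.0080 → 0.8%

0.8%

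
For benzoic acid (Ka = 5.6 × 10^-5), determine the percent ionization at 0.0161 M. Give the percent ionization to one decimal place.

C6H5COOH ⇌ C6H5COO- + H+; let x = [H+] at equilibrium.
Ka = x²/(C₀ − x); solving the quadratic gives x = 9.22 × 10^-4 M.
Fraction ionized = 9.22 × 10^-4 / 0.0161 = 0.0573 → 5.7%

5.7%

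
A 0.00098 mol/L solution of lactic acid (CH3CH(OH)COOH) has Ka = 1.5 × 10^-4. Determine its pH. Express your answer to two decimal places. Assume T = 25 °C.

pH = 3.50

CH3CH(OH)COOH ⇌ CH3CH(OH)COO- + H+
Let x = [H+] at equilibrium. Ka = x²/(0.00098 − x).
x is not negligible relative to C₀; solve x² + 0.00015·x − 1.47e-07 = 0.
x = [−0.00015 + √(0.00015² + 5.88e-07)]/2 = 3.16 × 10^-4 M
pH = −log[H+] = −log(3.16 × 10^-4) = 3.50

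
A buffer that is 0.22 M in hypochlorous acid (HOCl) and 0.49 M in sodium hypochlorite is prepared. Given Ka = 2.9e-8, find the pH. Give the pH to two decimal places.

pKa = −log(2.9 × 10^-8) = 7.538
pH = pKa + log([A⁻]/[HA]) = 7.538 + log(0.49/0.22)
pH = 7.538 + (+0.348) = 7.89

pH = 7.89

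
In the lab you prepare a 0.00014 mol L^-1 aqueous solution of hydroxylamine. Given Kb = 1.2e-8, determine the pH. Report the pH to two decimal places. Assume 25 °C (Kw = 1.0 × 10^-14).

NH2OH + H2O ⇌ NH3OH+ + OH-
Let x = [OH-] at equilibrium. Kb = x²/(0.00014 − x).
Assume x ≪ 0.00014: x ≈ √(1.2 × 10^-8 × 0.00014) = 1.30 × 10^-6 M
Check: 0.93% ionized — well under 5%, approximation valid.
pOH = −log(1.30 × 10^-6) = 5.89; pH = 14.00 − 5.89 = 8.11

pH = 8.11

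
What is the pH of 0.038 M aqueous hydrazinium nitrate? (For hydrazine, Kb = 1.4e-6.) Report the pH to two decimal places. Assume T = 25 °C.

pH = 4.78

N2H5+ is the conjugate acid of the weak base N2H4.
Ka = Kw/Kb = 1.0×10^-14 / 1.4 × 10^-6 = 7.14 × 10^-9
From the ICE table, Ka = x²/(0.038 − x) = 7.14 × 10^-9.
Assume x ≪ 0.038: x ≈ √(7.14 × 10^-9 × 0.038) = 1.65 × 10^-5 M
Check: 0.043% ionized — well under 5%, approximation valid.
pH = −log(1.65 × 10^-5) = 4.78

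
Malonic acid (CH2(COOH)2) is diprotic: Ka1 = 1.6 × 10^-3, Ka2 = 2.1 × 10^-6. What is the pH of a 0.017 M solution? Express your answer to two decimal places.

Ka1 ≫ Ka2, so treat the first dissociation as the only significant source of H+.
Ka1 = x²/(0.017 − x) = 1.6 × 10^-3
Solving the quadratic: x = (−Ka1 + √(Ka1² + 4·Ka1·C₀))/2 = 4.48 × 10^-3 M
pH = −log(4.48 × 10^-3) = 2.35

pH = 2.35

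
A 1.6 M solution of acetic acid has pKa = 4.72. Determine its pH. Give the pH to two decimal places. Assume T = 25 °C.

pH = 2.26

CH3COOH ⇌ CH3COO- + H+
Ka = 10^(−4.72) = 1.91 × 10^-5
Ka = [H+]²/(1.6 − [H+]) = 1.91 × 10^-5
Since Ka ≪ C₀, [H+] ≈ √(Ka·C₀) = 5.53 × 10^-3 M.
pH = −log(5.53 × 10^-3) = 2.26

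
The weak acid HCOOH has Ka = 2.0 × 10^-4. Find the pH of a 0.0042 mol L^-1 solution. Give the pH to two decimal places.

HCOOH ⇌ HCOO- + H+
From the ICE table, Ka = [H+]²/(0.0042 − [H+]) = 2.0 × 10^-4.
Here C₀/Ka ≈ 21, so the small-[H+] approximation fails. Use the quadratic:
[H+] = (−Ka + √(Ka² + 4·Ka·C₀))/2 = 8.22 × 10^-4 M
pH = −log[H+] = −log(8.22 × 10^-4) = 3.09

pH = 3.09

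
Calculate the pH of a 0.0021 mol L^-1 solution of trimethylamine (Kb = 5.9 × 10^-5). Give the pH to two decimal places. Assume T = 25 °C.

pH = 10.51

(CH3)3N + H2O ⇌ (CH3)3NH+ + OH-
From the ICE table, Kb = x²/(0.0021 − x) = 5.9 × 10^-5.
The 5% rule fails; solving x² + Kb·x − Kb·C₀ = 0 exactly:
x = (−Kb + √(Kb² + 4·Kb·C₀))/2 = 3.24 × 10^-4 M
pOH = 3.49, so pH = 14.00 − pOH = 10.51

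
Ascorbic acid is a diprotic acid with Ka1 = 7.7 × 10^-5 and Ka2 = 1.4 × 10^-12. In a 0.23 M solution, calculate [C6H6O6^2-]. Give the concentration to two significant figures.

First ionization gives [H+] ≈ [HC6H6O6-] = 4.21 × 10^-3 M.
Second step: Ka2 = [H+][C6H6O6^2-]/[HC6H6O6-] ≈ [C6H6O6^2-] (since [H+] ≈ [HC6H6O6-]).
So [C6H6O6^2-] ≈ Ka2.

1.4 × 10^-12 M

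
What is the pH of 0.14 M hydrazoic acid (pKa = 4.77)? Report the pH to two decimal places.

HN3 ⇌ N3- + H+
Ka = 10^(−4.77) = 1.70 × 10^-5
From the ICE table, Ka = x²/(0.14 − x) = 1.70 × 10^-5.
Assume x ≪ 0.14: x ≈ √(1.70 × 10^-5 × 0.14) = 1.54 × 10^-3 M
pH = −log(1.54 × 10^-3) = 2.81

pH = 2.81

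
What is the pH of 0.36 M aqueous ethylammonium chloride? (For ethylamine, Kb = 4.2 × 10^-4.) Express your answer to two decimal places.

pH = 5.53

C2H5NH3+ is the conjugate acid of the weak base C2H5NH2.
Ka = Kw/Kb = 1.0×10^-14 / 4.2 × 10^-4 = 2.38 × 10^-11
Let x = [H+] at equilibrium. Ka = x²/(0.36 − x).
Since Ka ≪ C₀, x ≈ √(Ka·C₀) = 2.93 × 10^-6 M.
Check: 0.00081% ionized — well under 5%, approximation valid.
pH = −log[H+] = −log(2.93 × 10^-6) = 5.53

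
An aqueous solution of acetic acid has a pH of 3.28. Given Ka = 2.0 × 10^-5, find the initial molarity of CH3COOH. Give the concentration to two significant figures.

[H+] = 10^(-3.28) = 5.25 × 10^-4 M = x
Ka = x²/(C₀ − x) ⇒ C₀ = x + x²/Ka
C₀ = 5.25 × 10^-4 + (5.25 × 10^-4)²/(2.0 × 10^-5) = 1.43 × 10^-2 M

C₀ = 1.4 × 10^-2 M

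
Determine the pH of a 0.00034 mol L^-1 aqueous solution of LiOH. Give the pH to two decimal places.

pH = 10.53

LiOH is a strong base; [OH-] = 0.00034 M.
pOH = -log(0.00034) = 3.47
pH = 14.00 - 3.47 = 10.53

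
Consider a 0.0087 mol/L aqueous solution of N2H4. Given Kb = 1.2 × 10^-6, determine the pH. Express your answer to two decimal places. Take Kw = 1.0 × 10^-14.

pH = 10.01

N2H4 + H2O ⇌ N2H5+ + OH-
Kb = [OH-]²/(0.0087 − [OH-]) = 1.2 × 10^-6
Assume [OH-] ≪ 0.0087: [OH-] ≈ √(1.2 × 10^-6 × 0.0087) = 1.02 × 10^-4 M
([OH-]/C₀ = 1.2% < 5%, so the approximation holds.)
pOH = −log(1.02 × 10^-4) = 3.99; pH = 14.00 − 3.99 = 10.01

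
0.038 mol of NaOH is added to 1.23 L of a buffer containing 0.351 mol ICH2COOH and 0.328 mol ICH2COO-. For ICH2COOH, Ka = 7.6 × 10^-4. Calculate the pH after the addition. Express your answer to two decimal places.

pH = 3.19

OH- converts ICH2COOH to ICH2COO-: ICH2COOH → 0.313 mol, ICH2COO- → 0.366 mol.
pKa = −log(7.6 × 10^-4) = 3.119
Henderson–Hasselbalch with mole ratio 0.366/0.313: pH = 3.119 + (+0.068)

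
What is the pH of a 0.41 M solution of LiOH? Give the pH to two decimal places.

pH = 13.61

LiOH is a strong base; [OH-] = 0.41 M.
pOH = -log(0.41) = 0.39
pH = 14.00 - 0.39 = 13.61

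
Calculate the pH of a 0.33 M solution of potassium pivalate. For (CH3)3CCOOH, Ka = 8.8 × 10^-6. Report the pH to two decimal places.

(CH3)3CCOO- is the conjugate base of the weak acid (CH3)3CCOOH.
Kb = Kw/Ka = 1.0×10^-14 / 8.8 × 10^-6 = 1.14 × 10^-9
Kb = [OH-]²/(0.33 − [OH-]) = 1.14 × 10^-9
Assume [OH-] ≪ 0.33: [OH-] ≈ √(1.14 × 10^-9 × 0.33) = 1.94 × 10^-5 M
pOH = 4.71, so pH = 14.00 − pOH = 9.29

pH = 9.29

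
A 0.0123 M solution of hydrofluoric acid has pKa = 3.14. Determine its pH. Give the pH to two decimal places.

pH = 2.58

HF ⇌ F- + H+
Ka = 10^(−3.14) = 7.24 × 10^-4
Ka = [H+]²/(0.0123 − [H+]) = 7.24 × 10^-4
Here C₀/Ka ≈ 17, so the small-[H+] approximation fails. Use the quadratic:
[H+] = (−Ka + √(Ka² + 4·Ka·C₀))/2 = 2.64 × 10^-3 M
pH = −log(2.64 × 10^-3) = 2.58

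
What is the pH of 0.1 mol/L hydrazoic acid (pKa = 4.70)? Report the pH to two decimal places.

pH = 2.85

HN3 ⇌ N3- + H+
Ka = 10^(−4.70) = 2.00 × 10^-5
Ka = x²/(0.1 − x) = 2.00 × 10^-5
Neglecting x in the denominator: x = √(2.00 × 10^-5 × 0.1) = 1.41 × 10^-3 M
pH = −log[H+] = −log(1.41 × 10^-3) = 2.85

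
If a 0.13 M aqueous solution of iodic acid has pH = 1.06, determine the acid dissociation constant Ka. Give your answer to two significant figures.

Ka = 1.8 × 10^-1

[H+] = 10^(-1.06) = 8.71 × 10^-2 M
At equilibrium [HA] = 0.13 − 8.71 × 10^-2 = 4.29 × 10^-2 M
Ka = [H+][A-]/[HA] = (8.71 × 10^-2)² / 4.29 × 10^-2 = 1.8 × 10^-1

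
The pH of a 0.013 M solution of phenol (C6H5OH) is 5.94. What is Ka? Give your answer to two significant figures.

[H+] = 10^(-5.94) = 1.15 × 10^-6 M
At equilibrium [HA] = 0.013 − 1.15 × 10^-6 = 1.30 × 10^-2 M
Ka = [H+][A-]/[HA] = (1.15 × 10^-6)² / 1.30 × 10^-2 = 1.0 × 10^-10

Ka = 1.0 × 10^-10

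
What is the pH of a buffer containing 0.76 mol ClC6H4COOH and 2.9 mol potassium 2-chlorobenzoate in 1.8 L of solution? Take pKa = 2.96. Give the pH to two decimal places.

pH = pKa + log([A⁻]/[HA]) = 2.96 + log(2.9/0.76)
pH = 2.96 + (+0.582) = 3.54

pH = 3.54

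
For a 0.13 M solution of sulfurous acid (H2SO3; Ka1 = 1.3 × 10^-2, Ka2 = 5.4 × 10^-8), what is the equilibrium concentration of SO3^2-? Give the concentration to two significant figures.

First ionization gives [H+] ≈ [HSO3-] = 3.51 × 10^-2 M.
Second step: Ka2 = [H+][SO3^2-]/[HSO3-] ≈ [SO3^2-] (since [H+] ≈ [HSO3-]).
So [SO3^2-] ≈ Ka2.

5.4 × 10^-8 M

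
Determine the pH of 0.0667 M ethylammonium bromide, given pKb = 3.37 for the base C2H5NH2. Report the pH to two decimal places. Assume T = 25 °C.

pH = 5.90

C2H5NH3+ is the conjugate acid of the weak base C2H5NH2.
Kb = 10^(−3.37) = 4.27 × 10^-4
Ka = Kw/Kb = 1.0×10^-14 / 4.27 × 10^-4 = 2.34 × 10^-11
Ka = [H+]²/(0.0667 − [H+]) = 2.34 × 10^-11
Since Ka ≪ C₀, [H+] ≈ √(Ka·C₀) = 1.25 × 10^-6 M.
pH = −log[H+] = −log(1.25 × 10^-6) = 5.90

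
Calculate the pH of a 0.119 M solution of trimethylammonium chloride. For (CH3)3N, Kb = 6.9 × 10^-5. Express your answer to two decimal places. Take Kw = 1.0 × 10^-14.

(CH3)3NH+ is the conjugate acid of the weak base (CH3)3N.
Ka = Kw/Kb = 1.0×10^-14 / 6.9 × 10^-5 = 1.45 × 10^-10
Let x = [H+] at equilibrium. Ka = x²/(0.119 − x).
Since Ka ≪ C₀, x ≈ √(Ka·C₀) = 4.15 × 10^-6 M.
Check: 0.0035% ionized — well under 5%, approximation valid.
pH = −log(4.15 × 10^-6) = 5.38

pH = 5.38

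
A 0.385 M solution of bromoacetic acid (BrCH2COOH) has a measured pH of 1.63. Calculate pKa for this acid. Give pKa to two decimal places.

pKa = 2.82

[H+] = 10^(-1.63) = 2.34 × 10^-2 M
At equilibrium [HA] = 0.385 − 2.34 × 10^-2 = 3.62 × 10^-1 M
Ka = [H+][A-]/[HA] = (2.34 × 10^-2)² / 3.62 × 10^-1 = 1.51 × 10^-3
pKa = -log(1.51 × 10^-3) = 2.82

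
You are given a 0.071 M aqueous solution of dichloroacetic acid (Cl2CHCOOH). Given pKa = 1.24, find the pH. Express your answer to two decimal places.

pH = 1.38

Cl2CHCOOH ⇌ Cl2CHCOO- + H+
Ka = 10^(−1.24) = 5.75 × 10^-2
Ka = [H+]²/(0.071 − [H+]) = 5.75 × 10^-2
The 5% rule fails; solving [H+]² + Ka·[H+] − Ka·C₀ = 0 exactly:
[H+] = [−0.0575 + √(0.0575² + 0.0163)]/2 = 4.13 × 10^-2 M
pH = −log(4.13 × 10^-2) = 1.38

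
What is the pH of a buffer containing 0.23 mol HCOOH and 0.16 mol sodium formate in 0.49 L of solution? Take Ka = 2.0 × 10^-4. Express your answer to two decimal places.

pKa = −log(2.0 × 10^-4) = 3.699
Henderson–Hasselbalch: pH = pKa + log([HCOO-]/[HCOOH]) = 3.699 + log(0.16/0.23)
pH = 3.699 + (-0.158) = 3.54

pH = 3.54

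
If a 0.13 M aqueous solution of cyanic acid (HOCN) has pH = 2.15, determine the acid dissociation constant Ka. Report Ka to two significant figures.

Ka = 4.1 × 10^-4

[H+] = 10^(-2.15) = 7.08 × 10^-3 M
At equilibrium [HA] = 0.13 − 7.08 × 10^-3 = 1.23 × 10^-1 M
Ka = [H+][A-]/[HA] = (7.08 × 10^-3)² / 1.23 × 10^-1 = 4.1 × 10^-4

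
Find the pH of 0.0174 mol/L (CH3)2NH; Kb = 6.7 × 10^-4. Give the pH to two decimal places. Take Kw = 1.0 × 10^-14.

pH = 11.49

(CH3)2NH + H2O ⇌ (CH3)2NH2+ + OH-
Kb = [OH-]²/(0.0174 − [OH-]) = 6.7 × 10^-4
[OH-] is not negligible relative to C₀; solve [OH-]² + 0.00067·[OH-] − 1.17e-05 = 0.
[OH-] = [−0.00067 + √(0.00067² + 4.66e-05)]/2 = 3.10 × 10^-3 M
pOH = 2.51, so pH = 14.00 − pOH = 11.49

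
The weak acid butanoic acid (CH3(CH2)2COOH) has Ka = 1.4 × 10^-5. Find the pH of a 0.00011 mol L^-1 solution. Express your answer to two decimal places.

pH = 4.48

CH3(CH2)2COOH ⇌ CH3(CH2)2COO- + H+
Ka = [H+]²/(0.00011 − [H+]) = 1.4 × 10^-5
The 5% rule fails; solving [H+]² + Ka·[H+] − Ka·C₀ = 0 exactly:
[H+] = (−Ka + √(Ka² + 4·Ka·C₀))/2 = 3.29 × 10^-5 M
pH = −log(3.29 × 10^-5) = 4.48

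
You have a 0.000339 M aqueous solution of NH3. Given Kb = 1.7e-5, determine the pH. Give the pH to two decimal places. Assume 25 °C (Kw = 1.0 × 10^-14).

pH = 9.83

NH3 + H2O ⇌ NH4+ + OH-
From the ICE table, Kb = [OH-]²/(0.000339 − [OH-]) = 1.7 × 10^-5.
The 5% rule fails; solving [OH-]² + Kb·[OH-] − Kb·C₀ = 0 exactly:
[OH-] = [−1.7e-05 + √(1.7e-05² + 2.31e-08)]/2 = 6.79 × 10^-5 M
pOH = 4.17, so pH = 14.00 − pOH = 9.83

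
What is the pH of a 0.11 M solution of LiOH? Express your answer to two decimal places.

pH = 13.04

LiOH is a strong base; [OH-] = 0.11 M.
pOH = -log(0.11) = 0.96
pH = 14.00 - 0.96 = 13.04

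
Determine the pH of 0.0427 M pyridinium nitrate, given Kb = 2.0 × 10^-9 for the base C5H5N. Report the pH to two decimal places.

pH = 3.34

C5H5NH+ is the conjugate acid of the weak base C5H5N.
Ka = Kw/Kb = 1.0×10^-14 / 2.0 × 10^-9 = 5.00 × 10^-6
Ka = [H+]²/(0.0427 − [H+]) = 5.00 × 10^-6
Assume [H+] ≪ 0.0427: [H+] ≈ √(5.00 × 10^-6 × 0.0427) = 4.62 × 10^-4 M
Check: 1.1% ionized — well under 5%, approximation valid.
pH = −log[H+] = −log(4.62 × 10^-4) = 3.34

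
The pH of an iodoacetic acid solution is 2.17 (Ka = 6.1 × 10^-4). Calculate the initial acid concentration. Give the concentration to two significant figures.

[H+] = 10^(-2.17) = 6.76 × 10^-3 M = x
Ka = x²/(C₀ − x) ⇒ C₀ = x + x²/Ka
C₀ = 6.76 × 10^-3 + (6.76 × 10^-3)²/(6.1 × 10^-4) = 8.17 × 10^-2 M

C₀ = 8.2 × 10^-2 M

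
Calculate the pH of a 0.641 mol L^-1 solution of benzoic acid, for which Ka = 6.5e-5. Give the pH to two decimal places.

pH = 2.19

C6H5COOH ⇌ C6H5COO- + H+
Let x = [H+] at equilibrium. Ka = x²/(0.641 − x).
Assume x ≪ 0.641: x ≈ √(6.5 × 10^-5 × 0.641) = 6.45 × 10^-3 M
(x/C₀ = 1% < 5%, so the approximation holds.)
pH = −log(6.45 × 10^-3) = 2.19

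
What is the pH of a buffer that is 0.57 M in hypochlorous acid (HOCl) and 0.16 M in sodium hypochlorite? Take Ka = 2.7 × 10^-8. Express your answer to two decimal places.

pKa = −log(2.7 × 10^-8) = 7.569
Henderson–Hasselbalch: pH = pKa + log([OCl-]/[HOCl]) = 7.569 + log(0.16/0.57)
pH = 7.569 + (-0.552) = 7.02

pH = 7.02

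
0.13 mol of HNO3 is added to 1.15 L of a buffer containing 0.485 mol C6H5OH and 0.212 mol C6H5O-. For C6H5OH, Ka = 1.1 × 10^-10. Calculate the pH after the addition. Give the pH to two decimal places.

pH = 9.08

After neutralization: n(C6H5OH) = 0.615 mol, n(C6H5O-) = 0.082 mol.
pKa = −log(1.1 × 10^-10) = 9.959
pH = pKa + log([A⁻]/[HA]) = 9.959 + log(0.082/0.615) = 9.959 -0.875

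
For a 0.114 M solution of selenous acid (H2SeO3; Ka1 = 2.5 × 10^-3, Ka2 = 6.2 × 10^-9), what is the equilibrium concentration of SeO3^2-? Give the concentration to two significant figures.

6.2 × 10^-9 M

First ionization gives [H+] ≈ [HSeO3-] = 1.57 × 10^-2 M.
Second step: Ka2 = [H+][SeO3^2-]/[HSeO3-] ≈ [SeO3^2-] (since [H+] ≈ [HSeO3-]).
So [SeO3^2-] ≈ Ka2.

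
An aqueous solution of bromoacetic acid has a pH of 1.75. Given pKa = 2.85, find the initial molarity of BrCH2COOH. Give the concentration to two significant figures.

[H+] = 10^(-1.75) = 1.78 × 10^-2 M = x
Ka = 10^(−2.85) = 1.41 × 10^-3
Ka = x²/(C₀ − x) ⇒ C₀ = x + x²/Ka
C₀ = 1.78 × 10^-2 + (1.78 × 10^-2)²/(1.41 × 10^-3) = 2.43 × 10^-1 M

C₀ = 2.4 × 10^-1 M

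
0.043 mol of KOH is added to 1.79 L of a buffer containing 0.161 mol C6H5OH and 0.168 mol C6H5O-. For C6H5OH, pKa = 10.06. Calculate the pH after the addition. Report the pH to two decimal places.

pH = 10.31

OH- converts C6H5OH to C6H5O-: C6H5OH → 0.118 mol, C6H5O- → 0.211 mol.
Henderson–Hasselbalch with mole ratio 0.211/0.118: pH = 10.06 + (+0.252)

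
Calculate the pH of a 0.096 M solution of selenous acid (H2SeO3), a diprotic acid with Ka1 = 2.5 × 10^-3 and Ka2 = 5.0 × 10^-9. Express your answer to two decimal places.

pH = 1.84

Since Ka1 ≫ Ka2, the first ionization dominates [H+].
Ka1 = x²/(0.096 − x) = 2.5 × 10^-3
Solving the quadratic: x = (−Ka1 + √(Ka1² + 4·Ka1·C₀))/2 = 1.43 × 10^-2 M
pH = −log(1.43 × 10^-2) = 1.84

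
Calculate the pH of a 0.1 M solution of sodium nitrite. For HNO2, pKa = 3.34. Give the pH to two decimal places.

pH = 8.17

NO2- is the conjugate base of the weak acid HNO2.
Ka = 10^(−3.34) = 4.57 × 10^-4
Kb = Kw/Ka = 1.0×10^-14 / 4.57 × 10^-4 = 2.19 × 10^-11
Kb = x²/(0.1 − x) = 2.19 × 10^-11
Since Kb ≪ C₀, x ≈ √(Kb·C₀) = 1.48 × 10^-6 M.
pOH = 5.83, so pH = 14.00 − pOH = 8.17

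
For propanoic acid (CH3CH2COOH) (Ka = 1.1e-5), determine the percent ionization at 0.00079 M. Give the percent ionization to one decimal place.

CH3CH2COOH ⇌ CH3CH2COO- + H+; let x = [H+] at equilibrium.
Ka = x²/(C₀ − x); solving the quadratic gives x = 8.79 × 10^-5 M.
Fraction ionized = 8.79 × 10^-5 / 0.00079 = 0.1113 → 11.1%

11.1%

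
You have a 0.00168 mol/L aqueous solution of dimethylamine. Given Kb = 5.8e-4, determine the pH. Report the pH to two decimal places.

(CH3)2NH + H2O ⇌ (CH3)2NH2+ + OH-
From the ICE table, Kb = [OH-]²/(0.00168 − [OH-]) = 5.8 × 10^-4.
Here C₀/Kb ≈ 2.9, so the small-[OH-] approximation fails. Use the quadratic:
[OH-] = [−0.00058 + √(0.00058² + 3.9e-06)]/2 = 7.39 × 10^-4 M
pOH = −log(7.39 × 10^-4) = 3.13; pH = 14.00 − 3.13 = 10.87

pH = 10.87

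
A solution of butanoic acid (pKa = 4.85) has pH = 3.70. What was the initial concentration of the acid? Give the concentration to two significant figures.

C₀ = 3.0 × 10^-3 M

[H+] = 10^(-3.70) = 2.00 × 10^-4 M = x
Ka = 10^(−4.85) = 1.41 × 10^-5
Ka = x²/(C₀ − x) ⇒ C₀ = x + x²/Ka
C₀ = 2.00 × 10^-4 + (2.00 × 10^-4)²/(1.41 × 10^-5) = 3.04 × 10^-3 M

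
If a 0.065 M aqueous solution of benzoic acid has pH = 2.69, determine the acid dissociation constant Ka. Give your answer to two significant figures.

Ka = 6.6 × 10^-5

[H+] = 10^(-2.69) = 2.04 × 10^-3 M
At equilibrium [HA] = 0.065 − 2.04 × 10^-3 = 6.30 × 10^-2 M
Ka = [H+][A-]/[HA] = (2.04 × 10^-3)² / 6.30 × 10^-2 = 6.6 × 10^-5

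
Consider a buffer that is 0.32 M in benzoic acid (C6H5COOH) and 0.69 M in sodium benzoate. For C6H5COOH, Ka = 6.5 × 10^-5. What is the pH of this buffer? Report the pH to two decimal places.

pH = 4.52

pKa = −log(6.5 × 10^-5) = 4.187
pH = pKa + log([A⁻]/[HA]) = 4.187 + log(0.69/0.32)
pH = 4.187 + (+0.334) = 4.52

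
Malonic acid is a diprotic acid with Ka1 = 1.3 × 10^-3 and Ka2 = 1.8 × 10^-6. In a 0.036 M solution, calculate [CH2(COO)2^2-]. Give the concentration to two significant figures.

1.8 × 10^-6 M

First ionization gives [H+] ≈ [CH2(COOH)COO-] = 6.22 × 10^-3 M.
Second step: Ka2 = [H+][CH2(COO)2^2-]/[CH2(COOH)COO-] ≈ [CH2(COO)2^2-] (since [H+] ≈ [CH2(COOH)COO-]).
So [CH2(COO)2^2-] ≈ Ka2.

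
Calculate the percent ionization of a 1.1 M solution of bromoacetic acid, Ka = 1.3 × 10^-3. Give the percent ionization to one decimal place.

3.4%

BrCH2COOH ⇌ BrCH2COO- + H+; let x = [H+] at equilibrium.
x ≈ √(Ka·C₀) = √(1.3 × 10^-3 × 1.1) = 3.78 × 10^-2 M
Fraction ionized = 3.78 × 10^-2 / 1.1 = 0.0344 → 3.4%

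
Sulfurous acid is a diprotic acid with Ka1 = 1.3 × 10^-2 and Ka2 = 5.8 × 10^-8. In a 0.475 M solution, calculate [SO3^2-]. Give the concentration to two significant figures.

5.8 × 10^-8 M

First ionization gives [H+] ≈ [HSO3-] = 7.23 × 10^-2 M.
Second step: Ka2 = [H+][SO3^2-]/[HSO3-] ≈ [SO3^2-] (since [H+] ≈ [HSO3-]).
So [SO3^2-] ≈ Ka2.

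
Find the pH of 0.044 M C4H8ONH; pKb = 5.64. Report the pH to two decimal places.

pH = 10.50

C4H8ONH + H2O ⇌ C4H8ONH2+ + OH-
Kb = 10^(−5.64) = 2.29 × 10^-6
Kb = x²/(0.044 − x) = 2.29 × 10^-6
Neglecting x in the denominator: x = √(2.29 × 10^-6 × 0.044) = 3.17 × 10^-4 M
Check: 0.72% ionized — well under 5%, approximation valid.
pOH = −log(3.17 × 10^-4) = 3.50; pH = 14.00 − 3.50 = 10.50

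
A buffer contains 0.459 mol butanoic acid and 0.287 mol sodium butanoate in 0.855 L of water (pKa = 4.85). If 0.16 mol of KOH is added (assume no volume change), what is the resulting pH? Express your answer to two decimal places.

pH = 5.02

OH- converts CH3(CH2)2COOH to CH3(CH2)2COO-: CH3(CH2)2COOH → 0.299 mol, CH3(CH2)2COO- → 0.447 mol.
pH = pKa + log([A⁻]/[HA]) = 4.85 + log(0.447/0.299) = 4.85 +0.175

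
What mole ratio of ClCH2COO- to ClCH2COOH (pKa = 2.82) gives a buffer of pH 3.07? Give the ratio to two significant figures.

pH = pKa + log(r) ⇒ log(r) = 3.07 − 2.82 = +0.25
r = [ClCH2COO-]/[ClCH2COOH] = 10^(+0.25) = 1.78

ratio = 1.8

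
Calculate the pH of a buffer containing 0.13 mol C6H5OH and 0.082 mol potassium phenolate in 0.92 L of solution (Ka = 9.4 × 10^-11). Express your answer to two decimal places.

pH = 9.83

pKa = −log(9.4 × 10^-11) = 10.027
Henderson–Hasselbalch: pH = pKa + log([C6H5O-]/[C6H5OH]) = 10.027 + log(0.082/0.13)
pH = 10.027 + (-0.200) = 9.83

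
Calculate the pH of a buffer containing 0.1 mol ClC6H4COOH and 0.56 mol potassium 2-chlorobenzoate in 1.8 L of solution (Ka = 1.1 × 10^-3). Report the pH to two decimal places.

pH = 3.71

pKa = −log(1.1 × 10^-3) = 2.959
Using pH = pKa + log([base]/[acid]) with [base]/[acid] = 0.56/0.1:
pH = 2.959 + (+0.748) = 3.71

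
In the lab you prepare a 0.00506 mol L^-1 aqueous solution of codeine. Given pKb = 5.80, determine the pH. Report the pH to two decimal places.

C18H21NO3 + H2O ⇌ C18H22NO3+ + OH-
Kb = 10^(−5.80) = 1.58 × 10^-6
From the ICE table, Kb = x²/(0.00506 − x) = 1.58 × 10^-6.
Neglecting x in the denominator: x = √(1.58 × 10^-6 × 0.00506) = 8.94 × 10^-5 M
pOH = 4.05, so pH = 14.00 − pOH = 9.95

pH = 9.95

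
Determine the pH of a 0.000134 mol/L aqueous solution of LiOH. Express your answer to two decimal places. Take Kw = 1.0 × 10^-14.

pH = 10.13

LiOH is a strong base; [OH-] = 0.000134 M.
pOH = -log(0.000134) = 3.87
pH = 14.00 - 3.87 = 10.13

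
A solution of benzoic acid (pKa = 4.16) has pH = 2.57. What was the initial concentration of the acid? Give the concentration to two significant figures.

[H+] = 10^(-2.57) = 2.69 × 10^-3 M = x
Ka = 10^(−4.16) = 6.92 × 10^-5
Ka = x²/(C₀ − x) ⇒ C₀ = x + x²/Ka
C₀ = 2.69 × 10^-3 + (2.69 × 10^-3)²/(6.92 × 10^-5) = 1.07 × 10^-1 M

C₀ = 1.1 × 10^-1 M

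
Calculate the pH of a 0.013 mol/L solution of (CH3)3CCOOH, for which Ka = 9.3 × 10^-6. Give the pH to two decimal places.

pH = 3.46

(CH3)3CCOOH ⇌ (CH3)3CCOO- + H+
From the ICE table, Ka = [H+]²/(0.013 − [H+]) = 9.3 × 10^-6.
Neglecting [H+] in the denominator: [H+] = √(9.3 × 10^-6 × 0.013) = 3.48 × 10^-4 M
pH = −log[H+] = −log(3.48 × 10^-4) = 3.46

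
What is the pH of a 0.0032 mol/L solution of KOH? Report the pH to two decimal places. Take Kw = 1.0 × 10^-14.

KOH is a strong base; [OH-] = 0.0032 M.
pOH = -log(0.0032) = 2.49
pH = 14.00 - 2.49 = 11.51

pH = 11.51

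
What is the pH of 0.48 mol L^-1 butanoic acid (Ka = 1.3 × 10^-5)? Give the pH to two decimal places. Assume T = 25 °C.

CH3(CH2)2COOH ⇌ CH3(CH2)2COO- + H+
From the ICE table, Ka = [H+]²/(0.48 − [H+]) = 1.3 × 10^-5.
Assume [H+] ≪ 0.48: [H+] ≈ √(1.3 × 10^-5 × 0.48) = 2.50 × 10^-3 M
pH = −log(2.50 × 10^-3) = 2.60

pH = 2.60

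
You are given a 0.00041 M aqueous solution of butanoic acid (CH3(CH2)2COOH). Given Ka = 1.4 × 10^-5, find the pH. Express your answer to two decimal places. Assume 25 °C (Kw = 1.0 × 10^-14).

pH = 4.16

CH3(CH2)2COOH ⇌ CH3(CH2)2COO- + H+
From the ICE table, Ka = [H+]²/(0.00041 − [H+]) = 1.4 × 10^-5.
[H+] is not negligible relative to C₀; solve [H+]² + 1.4e-05·[H+] − 5.74e-09 = 0.
[H+] = (−Ka + √(Ka² + 4·Ka·C₀))/2 = 6.91 × 10^-5 M
pH = −log(6.91 × 10^-5) = 4.16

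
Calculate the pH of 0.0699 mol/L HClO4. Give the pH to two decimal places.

HClO4 is a strong acid and dissociates completely, so [H+] = 0.0699 M.
pH = -log(0.0699) = 1.16

pH = 1.16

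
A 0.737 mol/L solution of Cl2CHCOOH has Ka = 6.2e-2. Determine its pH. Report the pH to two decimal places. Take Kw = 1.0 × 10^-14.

pH = 0.73

Cl2CHCOOH ⇌ Cl2CHCOO- + H+
Ka = [H+]²/(0.737 − [H+]) = 6.2 × 10^-2
The 5% rule fails; solving [H+]² + Ka·[H+] − Ka·C₀ = 0 exactly:
[H+] = [−0.062 + √(0.062² + 0.183)]/2 = 1.85 × 10^-1 M
pH = −log(1.85 × 10^-1) = 0.73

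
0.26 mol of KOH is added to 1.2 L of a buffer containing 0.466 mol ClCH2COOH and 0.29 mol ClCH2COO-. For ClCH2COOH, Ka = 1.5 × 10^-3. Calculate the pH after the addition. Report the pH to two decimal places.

OH- converts ClCH2COOH to ClCH2COO-: ClCH2COOH → 0.206 mol, ClCH2COO- → 0.55 mol.
pKa = −log(1.5 × 10^-3) = 2.824
pH = pKa + log([A⁻]/[HA]) = 2.824 + log(0.55/0.206) = 2.824 +0.426

pH = 3.25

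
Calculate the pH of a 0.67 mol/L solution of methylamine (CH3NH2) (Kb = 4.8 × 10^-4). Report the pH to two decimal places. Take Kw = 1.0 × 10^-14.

CH3NH2 + H2O ⇌ CH3NH3+ + OH-
Kb = [OH-]²/(0.67 − [OH-]) = 4.8 × 10^-4
Since Kb ≪ C₀, [OH-] ≈ √(Kb·C₀) = 1.79 × 10^-2 M.
Check: 2.7% ionized — well under 5%, approximation valid.
pOH = 1.75, so pH = 14.00 − pOH = 12.25

pH = 12.25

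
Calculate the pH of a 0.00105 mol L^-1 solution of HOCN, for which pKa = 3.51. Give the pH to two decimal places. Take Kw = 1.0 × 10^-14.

HOCN ⇌ OCN- + H+
Ka = 10^(−3.51) = 3.09 × 10^-4
Let x = [H+] at equilibrium. Ka = x²/(0.00105 − x).
x is not negligible relative to C₀; solve x² + 0.000309·x − 3.24e-07 = 0.
x = [−0.000309 + √(0.000309² + 1.3e-06)]/2 = 4.36 × 10^-4 M
pH = −log[H+] = −log(4.36 × 10^-4) = 3.36

pH = 3.36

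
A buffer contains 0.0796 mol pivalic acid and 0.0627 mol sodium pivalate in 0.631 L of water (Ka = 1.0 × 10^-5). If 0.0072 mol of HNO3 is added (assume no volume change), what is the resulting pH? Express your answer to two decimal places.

pH = 4.81

Added H+ converts (CH3)3CCOO- to (CH3)3CCOOH: (CH3)3CCOOH → 0.0868 mol, (CH3)3CCOO- → 0.0555 mol.
pKa = −log(1.0 × 10^-5) = 5.000
pH = pKa + log([A⁻]/[HA]) = 5.000 + log(0.0555/0.0868) = 5.000 -0.194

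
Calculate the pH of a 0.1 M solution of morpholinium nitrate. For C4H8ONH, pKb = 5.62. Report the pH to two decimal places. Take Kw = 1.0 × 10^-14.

C4H8ONH2+ is the conjugate acid of the weak base C4H8ONH.
Kb = 10^(−5.62) = 2.40 × 10^-6
Ka = Kw/Kb = 1.0×10^-14 / 2.40 × 10^-6 = 4.17 × 10^-9
Let x = [H+] at equilibrium. Ka = x²/(0.1 − x).
Neglecting x in the denominator: x = √(4.17 × 10^-9 × 0.1) = 2.04 × 10^-5 M
pH = −log[H+] = −log(2.04 × 10^-5) = 4.69

pH = 4.69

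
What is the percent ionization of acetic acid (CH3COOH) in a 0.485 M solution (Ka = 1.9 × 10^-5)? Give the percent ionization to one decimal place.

CH3COOH ⇌ CH3COO- + H+; let x = [H+] at equilibrium.
x ≈ √(Ka·C₀) = √(1.9 × 10^-5 × 0.485) = 3.04 × 10^-3 M
% ionization = x/C₀ × 100% = 3.04 × 10^-3/0.485 × 100% = 0.6%

0.6%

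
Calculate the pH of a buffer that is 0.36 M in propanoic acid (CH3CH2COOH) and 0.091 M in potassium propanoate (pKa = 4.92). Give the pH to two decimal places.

pH = pKa + log([A⁻]/[HA]) = 4.92 + log(0.091/0.36)
pH = 4.92 + (-0.597) = 4.32

pH = 4.32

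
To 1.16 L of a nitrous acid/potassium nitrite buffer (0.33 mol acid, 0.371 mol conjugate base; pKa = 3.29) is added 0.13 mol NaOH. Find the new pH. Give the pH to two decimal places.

pH = 3.69

OH- converts HNO2 to NO2-: HNO2 → 0.2 mol, NO2- → 0.501 mol.
pH = pKa + log([A⁻]/[HA]) = 3.29 + log(0.501/0.2) = 3.29 +0.399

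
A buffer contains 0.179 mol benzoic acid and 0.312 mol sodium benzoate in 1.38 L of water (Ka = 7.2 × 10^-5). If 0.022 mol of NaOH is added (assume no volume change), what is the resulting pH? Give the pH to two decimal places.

pH = 4.47

OH- converts C6H5COOH to C6H5COO-: C6H5COOH → 0.157 mol, C6H5COO- → 0.334 mol.
pKa = −log(7.2 × 10^-5) = 4.143
pH = pKa + log([A⁻]/[HA]) = 4.143 + log(0.334/0.157) = 4.143 +0.328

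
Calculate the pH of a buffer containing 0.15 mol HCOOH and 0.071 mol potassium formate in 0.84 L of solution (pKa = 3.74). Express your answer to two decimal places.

Henderson–Hasselbalch: pH = pKa + log([HCOO-]/[HCOOH]) = 3.74 + log(0.071/0.15)
pH = 3.74 + (-0.325) = 3.42

pH = 3.42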